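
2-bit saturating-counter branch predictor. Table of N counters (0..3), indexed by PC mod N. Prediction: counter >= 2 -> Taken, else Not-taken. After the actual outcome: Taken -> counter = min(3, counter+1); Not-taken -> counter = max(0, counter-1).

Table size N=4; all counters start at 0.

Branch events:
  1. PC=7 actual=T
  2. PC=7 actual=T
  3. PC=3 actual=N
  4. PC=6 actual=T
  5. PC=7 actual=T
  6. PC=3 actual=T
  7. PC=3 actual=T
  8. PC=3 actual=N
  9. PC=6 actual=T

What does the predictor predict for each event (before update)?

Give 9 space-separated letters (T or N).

Ev 1: PC=7 idx=3 pred=N actual=T -> ctr[3]=1
Ev 2: PC=7 idx=3 pred=N actual=T -> ctr[3]=2
Ev 3: PC=3 idx=3 pred=T actual=N -> ctr[3]=1
Ev 4: PC=6 idx=2 pred=N actual=T -> ctr[2]=1
Ev 5: PC=7 idx=3 pred=N actual=T -> ctr[3]=2
Ev 6: PC=3 idx=3 pred=T actual=T -> ctr[3]=3
Ev 7: PC=3 idx=3 pred=T actual=T -> ctr[3]=3
Ev 8: PC=3 idx=3 pred=T actual=N -> ctr[3]=2
Ev 9: PC=6 idx=2 pred=N actual=T -> ctr[2]=2

Answer: N N T N N T T T N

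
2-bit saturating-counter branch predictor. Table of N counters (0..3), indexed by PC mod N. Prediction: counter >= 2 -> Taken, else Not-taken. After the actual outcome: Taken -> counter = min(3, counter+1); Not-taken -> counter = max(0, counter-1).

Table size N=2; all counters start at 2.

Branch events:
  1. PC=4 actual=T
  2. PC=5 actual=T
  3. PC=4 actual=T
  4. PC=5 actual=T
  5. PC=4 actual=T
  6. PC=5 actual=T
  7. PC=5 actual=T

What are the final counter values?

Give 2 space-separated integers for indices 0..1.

Ev 1: PC=4 idx=0 pred=T actual=T -> ctr[0]=3
Ev 2: PC=5 idx=1 pred=T actual=T -> ctr[1]=3
Ev 3: PC=4 idx=0 pred=T actual=T -> ctr[0]=3
Ev 4: PC=5 idx=1 pred=T actual=T -> ctr[1]=3
Ev 5: PC=4 idx=0 pred=T actual=T -> ctr[0]=3
Ev 6: PC=5 idx=1 pred=T actual=T -> ctr[1]=3
Ev 7: PC=5 idx=1 pred=T actual=T -> ctr[1]=3

Answer: 3 3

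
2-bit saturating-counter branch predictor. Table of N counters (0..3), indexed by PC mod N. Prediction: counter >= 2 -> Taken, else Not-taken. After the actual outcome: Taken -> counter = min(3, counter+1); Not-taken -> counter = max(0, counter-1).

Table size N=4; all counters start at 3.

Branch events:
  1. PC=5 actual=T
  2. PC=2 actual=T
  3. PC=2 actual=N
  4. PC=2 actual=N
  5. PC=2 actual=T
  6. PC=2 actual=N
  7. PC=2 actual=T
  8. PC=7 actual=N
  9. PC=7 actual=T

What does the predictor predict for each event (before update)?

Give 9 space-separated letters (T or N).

Ev 1: PC=5 idx=1 pred=T actual=T -> ctr[1]=3
Ev 2: PC=2 idx=2 pred=T actual=T -> ctr[2]=3
Ev 3: PC=2 idx=2 pred=T actual=N -> ctr[2]=2
Ev 4: PC=2 idx=2 pred=T actual=N -> ctr[2]=1
Ev 5: PC=2 idx=2 pred=N actual=T -> ctr[2]=2
Ev 6: PC=2 idx=2 pred=T actual=N -> ctr[2]=1
Ev 7: PC=2 idx=2 pred=N actual=T -> ctr[2]=2
Ev 8: PC=7 idx=3 pred=T actual=N -> ctr[3]=2
Ev 9: PC=7 idx=3 pred=T actual=T -> ctr[3]=3

Answer: T T T T N T N T T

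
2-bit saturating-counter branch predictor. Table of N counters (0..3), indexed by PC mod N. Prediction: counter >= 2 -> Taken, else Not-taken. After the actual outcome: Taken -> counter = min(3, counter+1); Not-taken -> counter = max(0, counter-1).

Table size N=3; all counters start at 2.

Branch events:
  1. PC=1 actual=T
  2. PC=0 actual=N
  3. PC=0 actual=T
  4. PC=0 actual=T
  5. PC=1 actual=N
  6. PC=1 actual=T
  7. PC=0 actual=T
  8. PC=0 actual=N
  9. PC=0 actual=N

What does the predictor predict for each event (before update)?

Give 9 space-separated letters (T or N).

Ev 1: PC=1 idx=1 pred=T actual=T -> ctr[1]=3
Ev 2: PC=0 idx=0 pred=T actual=N -> ctr[0]=1
Ev 3: PC=0 idx=0 pred=N actual=T -> ctr[0]=2
Ev 4: PC=0 idx=0 pred=T actual=T -> ctr[0]=3
Ev 5: PC=1 idx=1 pred=T actual=N -> ctr[1]=2
Ev 6: PC=1 idx=1 pred=T actual=T -> ctr[1]=3
Ev 7: PC=0 idx=0 pred=T actual=T -> ctr[0]=3
Ev 8: PC=0 idx=0 pred=T actual=N -> ctr[0]=2
Ev 9: PC=0 idx=0 pred=T actual=N -> ctr[0]=1

Answer: T T N T T T T T T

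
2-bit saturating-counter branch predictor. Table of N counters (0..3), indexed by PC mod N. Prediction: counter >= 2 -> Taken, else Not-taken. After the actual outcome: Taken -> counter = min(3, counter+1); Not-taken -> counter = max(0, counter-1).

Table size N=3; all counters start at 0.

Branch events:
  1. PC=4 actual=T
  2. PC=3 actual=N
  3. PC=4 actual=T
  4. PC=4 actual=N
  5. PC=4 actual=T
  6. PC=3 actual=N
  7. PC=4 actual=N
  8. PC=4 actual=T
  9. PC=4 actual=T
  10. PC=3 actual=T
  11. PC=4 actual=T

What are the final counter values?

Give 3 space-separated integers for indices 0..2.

Ev 1: PC=4 idx=1 pred=N actual=T -> ctr[1]=1
Ev 2: PC=3 idx=0 pred=N actual=N -> ctr[0]=0
Ev 3: PC=4 idx=1 pred=N actual=T -> ctr[1]=2
Ev 4: PC=4 idx=1 pred=T actual=N -> ctr[1]=1
Ev 5: PC=4 idx=1 pred=N actual=T -> ctr[1]=2
Ev 6: PC=3 idx=0 pred=N actual=N -> ctr[0]=0
Ev 7: PC=4 idx=1 pred=T actual=N -> ctr[1]=1
Ev 8: PC=4 idx=1 pred=N actual=T -> ctr[1]=2
Ev 9: PC=4 idx=1 pred=T actual=T -> ctr[1]=3
Ev 10: PC=3 idx=0 pred=N actual=T -> ctr[0]=1
Ev 11: PC=4 idx=1 pred=T actual=T -> ctr[1]=3

Answer: 1 3 0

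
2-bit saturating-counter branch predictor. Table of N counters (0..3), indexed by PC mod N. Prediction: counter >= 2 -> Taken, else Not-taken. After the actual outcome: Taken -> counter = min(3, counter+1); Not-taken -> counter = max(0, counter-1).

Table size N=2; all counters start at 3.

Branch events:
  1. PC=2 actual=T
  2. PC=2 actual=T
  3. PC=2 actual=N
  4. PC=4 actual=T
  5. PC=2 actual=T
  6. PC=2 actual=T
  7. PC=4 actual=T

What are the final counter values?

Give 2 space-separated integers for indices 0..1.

Answer: 3 3

Derivation:
Ev 1: PC=2 idx=0 pred=T actual=T -> ctr[0]=3
Ev 2: PC=2 idx=0 pred=T actual=T -> ctr[0]=3
Ev 3: PC=2 idx=0 pred=T actual=N -> ctr[0]=2
Ev 4: PC=4 idx=0 pred=T actual=T -> ctr[0]=3
Ev 5: PC=2 idx=0 pred=T actual=T -> ctr[0]=3
Ev 6: PC=2 idx=0 pred=T actual=T -> ctr[0]=3
Ev 7: PC=4 idx=0 pred=T actual=T -> ctr[0]=3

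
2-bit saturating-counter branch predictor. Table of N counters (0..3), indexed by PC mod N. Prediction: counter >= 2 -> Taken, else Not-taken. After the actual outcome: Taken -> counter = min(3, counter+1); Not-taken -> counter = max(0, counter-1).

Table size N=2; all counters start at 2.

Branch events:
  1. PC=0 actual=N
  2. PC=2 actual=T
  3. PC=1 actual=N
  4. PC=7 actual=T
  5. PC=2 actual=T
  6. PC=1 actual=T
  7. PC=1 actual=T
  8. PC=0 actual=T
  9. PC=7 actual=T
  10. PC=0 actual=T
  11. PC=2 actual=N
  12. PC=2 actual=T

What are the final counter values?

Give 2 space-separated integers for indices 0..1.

Answer: 3 3

Derivation:
Ev 1: PC=0 idx=0 pred=T actual=N -> ctr[0]=1
Ev 2: PC=2 idx=0 pred=N actual=T -> ctr[0]=2
Ev 3: PC=1 idx=1 pred=T actual=N -> ctr[1]=1
Ev 4: PC=7 idx=1 pred=N actual=T -> ctr[1]=2
Ev 5: PC=2 idx=0 pred=T actual=T -> ctr[0]=3
Ev 6: PC=1 idx=1 pred=T actual=T -> ctr[1]=3
Ev 7: PC=1 idx=1 pred=T actual=T -> ctr[1]=3
Ev 8: PC=0 idx=0 pred=T actual=T -> ctr[0]=3
Ev 9: PC=7 idx=1 pred=T actual=T -> ctr[1]=3
Ev 10: PC=0 idx=0 pred=T actual=T -> ctr[0]=3
Ev 11: PC=2 idx=0 pred=T actual=N -> ctr[0]=2
Ev 12: PC=2 idx=0 pred=T actual=T -> ctr[0]=3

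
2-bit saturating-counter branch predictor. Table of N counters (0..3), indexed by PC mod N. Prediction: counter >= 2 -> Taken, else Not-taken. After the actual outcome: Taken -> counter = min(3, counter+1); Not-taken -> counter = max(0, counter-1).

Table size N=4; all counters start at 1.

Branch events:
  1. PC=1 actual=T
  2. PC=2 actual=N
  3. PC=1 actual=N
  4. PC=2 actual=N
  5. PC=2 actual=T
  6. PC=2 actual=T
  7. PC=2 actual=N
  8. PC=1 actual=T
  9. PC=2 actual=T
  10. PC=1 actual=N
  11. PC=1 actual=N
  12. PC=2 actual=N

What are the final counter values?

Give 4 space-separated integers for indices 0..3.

Answer: 1 0 1 1

Derivation:
Ev 1: PC=1 idx=1 pred=N actual=T -> ctr[1]=2
Ev 2: PC=2 idx=2 pred=N actual=N -> ctr[2]=0
Ev 3: PC=1 idx=1 pred=T actual=N -> ctr[1]=1
Ev 4: PC=2 idx=2 pred=N actual=N -> ctr[2]=0
Ev 5: PC=2 idx=2 pred=N actual=T -> ctr[2]=1
Ev 6: PC=2 idx=2 pred=N actual=T -> ctr[2]=2
Ev 7: PC=2 idx=2 pred=T actual=N -> ctr[2]=1
Ev 8: PC=1 idx=1 pred=N actual=T -> ctr[1]=2
Ev 9: PC=2 idx=2 pred=N actual=T -> ctr[2]=2
Ev 10: PC=1 idx=1 pred=T actual=N -> ctr[1]=1
Ev 11: PC=1 idx=1 pred=N actual=N -> ctr[1]=0
Ev 12: PC=2 idx=2 pred=T actual=N -> ctr[2]=1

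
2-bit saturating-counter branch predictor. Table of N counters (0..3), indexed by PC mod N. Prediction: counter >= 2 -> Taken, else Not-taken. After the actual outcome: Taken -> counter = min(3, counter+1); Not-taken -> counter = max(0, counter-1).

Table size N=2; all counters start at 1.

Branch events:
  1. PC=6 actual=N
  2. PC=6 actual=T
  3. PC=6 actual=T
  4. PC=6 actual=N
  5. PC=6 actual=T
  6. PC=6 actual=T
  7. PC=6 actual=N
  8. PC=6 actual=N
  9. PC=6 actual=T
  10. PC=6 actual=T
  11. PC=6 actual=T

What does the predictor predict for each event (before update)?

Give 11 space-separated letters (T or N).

Answer: N N N T N T T T N T T

Derivation:
Ev 1: PC=6 idx=0 pred=N actual=N -> ctr[0]=0
Ev 2: PC=6 idx=0 pred=N actual=T -> ctr[0]=1
Ev 3: PC=6 idx=0 pred=N actual=T -> ctr[0]=2
Ev 4: PC=6 idx=0 pred=T actual=N -> ctr[0]=1
Ev 5: PC=6 idx=0 pred=N actual=T -> ctr[0]=2
Ev 6: PC=6 idx=0 pred=T actual=T -> ctr[0]=3
Ev 7: PC=6 idx=0 pred=T actual=N -> ctr[0]=2
Ev 8: PC=6 idx=0 pred=T actual=N -> ctr[0]=1
Ev 9: PC=6 idx=0 pred=N actual=T -> ctr[0]=2
Ev 10: PC=6 idx=0 pred=T actual=T -> ctr[0]=3
Ev 11: PC=6 idx=0 pred=T actual=T -> ctr[0]=3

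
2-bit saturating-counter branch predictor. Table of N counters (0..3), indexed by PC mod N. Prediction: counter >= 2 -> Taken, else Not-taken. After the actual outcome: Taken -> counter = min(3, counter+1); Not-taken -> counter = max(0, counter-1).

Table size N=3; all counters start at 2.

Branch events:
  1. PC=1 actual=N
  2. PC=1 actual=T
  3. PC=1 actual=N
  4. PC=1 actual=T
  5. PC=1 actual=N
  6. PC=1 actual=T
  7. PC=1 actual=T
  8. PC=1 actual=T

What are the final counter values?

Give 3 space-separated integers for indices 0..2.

Ev 1: PC=1 idx=1 pred=T actual=N -> ctr[1]=1
Ev 2: PC=1 idx=1 pred=N actual=T -> ctr[1]=2
Ev 3: PC=1 idx=1 pred=T actual=N -> ctr[1]=1
Ev 4: PC=1 idx=1 pred=N actual=T -> ctr[1]=2
Ev 5: PC=1 idx=1 pred=T actual=N -> ctr[1]=1
Ev 6: PC=1 idx=1 pred=N actual=T -> ctr[1]=2
Ev 7: PC=1 idx=1 pred=T actual=T -> ctr[1]=3
Ev 8: PC=1 idx=1 pred=T actual=T -> ctr[1]=3

Answer: 2 3 2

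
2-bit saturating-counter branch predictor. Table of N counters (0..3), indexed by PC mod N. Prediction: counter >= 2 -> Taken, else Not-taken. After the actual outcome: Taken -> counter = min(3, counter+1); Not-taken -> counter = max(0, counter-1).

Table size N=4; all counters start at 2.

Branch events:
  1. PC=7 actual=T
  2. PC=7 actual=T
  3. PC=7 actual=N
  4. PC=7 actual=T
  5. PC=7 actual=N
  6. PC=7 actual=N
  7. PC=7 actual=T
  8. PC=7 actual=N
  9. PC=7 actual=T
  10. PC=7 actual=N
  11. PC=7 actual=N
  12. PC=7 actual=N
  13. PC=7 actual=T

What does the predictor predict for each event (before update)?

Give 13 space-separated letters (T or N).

Answer: T T T T T T N T N T N N N

Derivation:
Ev 1: PC=7 idx=3 pred=T actual=T -> ctr[3]=3
Ev 2: PC=7 idx=3 pred=T actual=T -> ctr[3]=3
Ev 3: PC=7 idx=3 pred=T actual=N -> ctr[3]=2
Ev 4: PC=7 idx=3 pred=T actual=T -> ctr[3]=3
Ev 5: PC=7 idx=3 pred=T actual=N -> ctr[3]=2
Ev 6: PC=7 idx=3 pred=T actual=N -> ctr[3]=1
Ev 7: PC=7 idx=3 pred=N actual=T -> ctr[3]=2
Ev 8: PC=7 idx=3 pred=T actual=N -> ctr[3]=1
Ev 9: PC=7 idx=3 pred=N actual=T -> ctr[3]=2
Ev 10: PC=7 idx=3 pred=T actual=N -> ctr[3]=1
Ev 11: PC=7 idx=3 pred=N actual=N -> ctr[3]=0
Ev 12: PC=7 idx=3 pred=N actual=N -> ctr[3]=0
Ev 13: PC=7 idx=3 pred=N actual=T -> ctr[3]=1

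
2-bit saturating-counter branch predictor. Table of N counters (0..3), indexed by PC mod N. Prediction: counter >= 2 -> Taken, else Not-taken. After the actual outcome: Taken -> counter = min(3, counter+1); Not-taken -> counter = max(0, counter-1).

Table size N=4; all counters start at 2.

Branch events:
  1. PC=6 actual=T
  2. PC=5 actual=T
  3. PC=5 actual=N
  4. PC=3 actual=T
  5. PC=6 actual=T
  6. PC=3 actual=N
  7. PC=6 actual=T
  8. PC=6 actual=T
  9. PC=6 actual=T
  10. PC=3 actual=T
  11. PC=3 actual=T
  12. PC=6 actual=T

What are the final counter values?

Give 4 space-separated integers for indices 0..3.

Answer: 2 2 3 3

Derivation:
Ev 1: PC=6 idx=2 pred=T actual=T -> ctr[2]=3
Ev 2: PC=5 idx=1 pred=T actual=T -> ctr[1]=3
Ev 3: PC=5 idx=1 pred=T actual=N -> ctr[1]=2
Ev 4: PC=3 idx=3 pred=T actual=T -> ctr[3]=3
Ev 5: PC=6 idx=2 pred=T actual=T -> ctr[2]=3
Ev 6: PC=3 idx=3 pred=T actual=N -> ctr[3]=2
Ev 7: PC=6 idx=2 pred=T actual=T -> ctr[2]=3
Ev 8: PC=6 idx=2 pred=T actual=T -> ctr[2]=3
Ev 9: PC=6 idx=2 pred=T actual=T -> ctr[2]=3
Ev 10: PC=3 idx=3 pred=T actual=T -> ctr[3]=3
Ev 11: PC=3 idx=3 pred=T actual=T -> ctr[3]=3
Ev 12: PC=6 idx=2 pred=T actual=T -> ctr[2]=3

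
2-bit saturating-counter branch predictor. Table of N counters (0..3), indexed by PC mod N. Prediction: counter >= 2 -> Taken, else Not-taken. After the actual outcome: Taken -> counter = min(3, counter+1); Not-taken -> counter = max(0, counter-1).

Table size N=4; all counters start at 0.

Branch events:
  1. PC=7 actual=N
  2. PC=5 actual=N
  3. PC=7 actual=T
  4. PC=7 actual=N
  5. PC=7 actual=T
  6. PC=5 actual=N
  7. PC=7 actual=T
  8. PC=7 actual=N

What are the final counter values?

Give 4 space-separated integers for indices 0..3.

Ev 1: PC=7 idx=3 pred=N actual=N -> ctr[3]=0
Ev 2: PC=5 idx=1 pred=N actual=N -> ctr[1]=0
Ev 3: PC=7 idx=3 pred=N actual=T -> ctr[3]=1
Ev 4: PC=7 idx=3 pred=N actual=N -> ctr[3]=0
Ev 5: PC=7 idx=3 pred=N actual=T -> ctr[3]=1
Ev 6: PC=5 idx=1 pred=N actual=N -> ctr[1]=0
Ev 7: PC=7 idx=3 pred=N actual=T -> ctr[3]=2
Ev 8: PC=7 idx=3 pred=T actual=N -> ctr[3]=1

Answer: 0 0 0 1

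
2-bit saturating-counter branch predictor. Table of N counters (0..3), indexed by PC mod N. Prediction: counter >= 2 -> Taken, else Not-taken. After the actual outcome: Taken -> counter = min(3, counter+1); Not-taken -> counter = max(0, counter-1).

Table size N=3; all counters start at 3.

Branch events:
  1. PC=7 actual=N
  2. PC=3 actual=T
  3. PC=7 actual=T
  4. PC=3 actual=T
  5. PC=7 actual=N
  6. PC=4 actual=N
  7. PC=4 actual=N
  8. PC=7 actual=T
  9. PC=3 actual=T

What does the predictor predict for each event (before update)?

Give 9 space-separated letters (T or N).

Ev 1: PC=7 idx=1 pred=T actual=N -> ctr[1]=2
Ev 2: PC=3 idx=0 pred=T actual=T -> ctr[0]=3
Ev 3: PC=7 idx=1 pred=T actual=T -> ctr[1]=3
Ev 4: PC=3 idx=0 pred=T actual=T -> ctr[0]=3
Ev 5: PC=7 idx=1 pred=T actual=N -> ctr[1]=2
Ev 6: PC=4 idx=1 pred=T actual=N -> ctr[1]=1
Ev 7: PC=4 idx=1 pred=N actual=N -> ctr[1]=0
Ev 8: PC=7 idx=1 pred=N actual=T -> ctr[1]=1
Ev 9: PC=3 idx=0 pred=T actual=T -> ctr[0]=3

Answer: T T T T T T N N T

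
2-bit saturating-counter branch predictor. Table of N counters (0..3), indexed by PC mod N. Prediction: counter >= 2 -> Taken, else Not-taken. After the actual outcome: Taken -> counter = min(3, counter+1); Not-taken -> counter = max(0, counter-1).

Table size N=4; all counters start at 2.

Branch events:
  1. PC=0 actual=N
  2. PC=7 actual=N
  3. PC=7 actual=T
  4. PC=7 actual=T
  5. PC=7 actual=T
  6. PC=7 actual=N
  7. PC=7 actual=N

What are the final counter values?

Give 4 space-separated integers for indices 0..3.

Answer: 1 2 2 1

Derivation:
Ev 1: PC=0 idx=0 pred=T actual=N -> ctr[0]=1
Ev 2: PC=7 idx=3 pred=T actual=N -> ctr[3]=1
Ev 3: PC=7 idx=3 pred=N actual=T -> ctr[3]=2
Ev 4: PC=7 idx=3 pred=T actual=T -> ctr[3]=3
Ev 5: PC=7 idx=3 pred=T actual=T -> ctr[3]=3
Ev 6: PC=7 idx=3 pred=T actual=N -> ctr[3]=2
Ev 7: PC=7 idx=3 pred=T actual=N -> ctr[3]=1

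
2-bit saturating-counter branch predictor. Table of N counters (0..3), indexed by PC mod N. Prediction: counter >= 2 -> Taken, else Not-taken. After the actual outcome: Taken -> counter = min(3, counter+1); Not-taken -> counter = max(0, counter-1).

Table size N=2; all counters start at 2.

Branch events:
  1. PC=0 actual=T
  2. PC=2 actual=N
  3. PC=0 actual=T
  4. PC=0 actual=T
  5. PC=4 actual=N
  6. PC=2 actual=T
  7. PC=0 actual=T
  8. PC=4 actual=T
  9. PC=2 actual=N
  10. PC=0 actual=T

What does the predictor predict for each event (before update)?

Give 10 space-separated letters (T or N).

Ev 1: PC=0 idx=0 pred=T actual=T -> ctr[0]=3
Ev 2: PC=2 idx=0 pred=T actual=N -> ctr[0]=2
Ev 3: PC=0 idx=0 pred=T actual=T -> ctr[0]=3
Ev 4: PC=0 idx=0 pred=T actual=T -> ctr[0]=3
Ev 5: PC=4 idx=0 pred=T actual=N -> ctr[0]=2
Ev 6: PC=2 idx=0 pred=T actual=T -> ctr[0]=3
Ev 7: PC=0 idx=0 pred=T actual=T -> ctr[0]=3
Ev 8: PC=4 idx=0 pred=T actual=T -> ctr[0]=3
Ev 9: PC=2 idx=0 pred=T actual=N -> ctr[0]=2
Ev 10: PC=0 idx=0 pred=T actual=T -> ctr[0]=3

Answer: T T T T T T T T T T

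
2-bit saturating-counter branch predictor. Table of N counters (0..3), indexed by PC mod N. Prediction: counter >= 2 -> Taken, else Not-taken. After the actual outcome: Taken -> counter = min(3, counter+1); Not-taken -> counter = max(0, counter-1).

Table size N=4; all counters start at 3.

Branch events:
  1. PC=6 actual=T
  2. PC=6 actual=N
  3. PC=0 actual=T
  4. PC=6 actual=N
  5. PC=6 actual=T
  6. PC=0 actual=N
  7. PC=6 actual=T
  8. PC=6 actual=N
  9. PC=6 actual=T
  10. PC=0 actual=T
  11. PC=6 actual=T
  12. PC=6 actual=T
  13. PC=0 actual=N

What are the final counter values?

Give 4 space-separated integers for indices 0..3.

Answer: 2 3 3 3

Derivation:
Ev 1: PC=6 idx=2 pred=T actual=T -> ctr[2]=3
Ev 2: PC=6 idx=2 pred=T actual=N -> ctr[2]=2
Ev 3: PC=0 idx=0 pred=T actual=T -> ctr[0]=3
Ev 4: PC=6 idx=2 pred=T actual=N -> ctr[2]=1
Ev 5: PC=6 idx=2 pred=N actual=T -> ctr[2]=2
Ev 6: PC=0 idx=0 pred=T actual=N -> ctr[0]=2
Ev 7: PC=6 idx=2 pred=T actual=T -> ctr[2]=3
Ev 8: PC=6 idx=2 pred=T actual=N -> ctr[2]=2
Ev 9: PC=6 idx=2 pred=T actual=T -> ctr[2]=3
Ev 10: PC=0 idx=0 pred=T actual=T -> ctr[0]=3
Ev 11: PC=6 idx=2 pred=T actual=T -> ctr[2]=3
Ev 12: PC=6 idx=2 pred=T actual=T -> ctr[2]=3
Ev 13: PC=0 idx=0 pred=T actual=N -> ctr[0]=2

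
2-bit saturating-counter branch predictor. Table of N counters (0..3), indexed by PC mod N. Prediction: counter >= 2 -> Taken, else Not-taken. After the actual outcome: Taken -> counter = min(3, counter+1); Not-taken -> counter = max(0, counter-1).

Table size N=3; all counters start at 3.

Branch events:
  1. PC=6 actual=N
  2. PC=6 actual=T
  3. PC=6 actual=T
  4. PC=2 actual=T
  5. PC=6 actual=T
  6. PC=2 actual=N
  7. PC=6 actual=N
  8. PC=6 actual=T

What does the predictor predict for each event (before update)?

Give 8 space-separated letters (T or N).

Ev 1: PC=6 idx=0 pred=T actual=N -> ctr[0]=2
Ev 2: PC=6 idx=0 pred=T actual=T -> ctr[0]=3
Ev 3: PC=6 idx=0 pred=T actual=T -> ctr[0]=3
Ev 4: PC=2 idx=2 pred=T actual=T -> ctr[2]=3
Ev 5: PC=6 idx=0 pred=T actual=T -> ctr[0]=3
Ev 6: PC=2 idx=2 pred=T actual=N -> ctr[2]=2
Ev 7: PC=6 idx=0 pred=T actual=N -> ctr[0]=2
Ev 8: PC=6 idx=0 pred=T actual=T -> ctr[0]=3

Answer: T T T T T T T T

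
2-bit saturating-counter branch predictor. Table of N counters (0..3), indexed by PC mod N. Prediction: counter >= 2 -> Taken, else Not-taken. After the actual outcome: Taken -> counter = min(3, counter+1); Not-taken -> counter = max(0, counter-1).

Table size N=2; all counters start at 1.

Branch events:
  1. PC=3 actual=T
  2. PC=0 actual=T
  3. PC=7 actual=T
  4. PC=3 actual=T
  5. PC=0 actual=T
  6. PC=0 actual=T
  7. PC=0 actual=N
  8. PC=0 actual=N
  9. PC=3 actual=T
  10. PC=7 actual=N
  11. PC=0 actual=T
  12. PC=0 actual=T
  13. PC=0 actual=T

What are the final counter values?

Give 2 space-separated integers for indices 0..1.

Ev 1: PC=3 idx=1 pred=N actual=T -> ctr[1]=2
Ev 2: PC=0 idx=0 pred=N actual=T -> ctr[0]=2
Ev 3: PC=7 idx=1 pred=T actual=T -> ctr[1]=3
Ev 4: PC=3 idx=1 pred=T actual=T -> ctr[1]=3
Ev 5: PC=0 idx=0 pred=T actual=T -> ctr[0]=3
Ev 6: PC=0 idx=0 pred=T actual=T -> ctr[0]=3
Ev 7: PC=0 idx=0 pred=T actual=N -> ctr[0]=2
Ev 8: PC=0 idx=0 pred=T actual=N -> ctr[0]=1
Ev 9: PC=3 idx=1 pred=T actual=T -> ctr[1]=3
Ev 10: PC=7 idx=1 pred=T actual=N -> ctr[1]=2
Ev 11: PC=0 idx=0 pred=N actual=T -> ctr[0]=2
Ev 12: PC=0 idx=0 pred=T actual=T -> ctr[0]=3
Ev 13: PC=0 idx=0 pred=T actual=T -> ctr[0]=3

Answer: 3 2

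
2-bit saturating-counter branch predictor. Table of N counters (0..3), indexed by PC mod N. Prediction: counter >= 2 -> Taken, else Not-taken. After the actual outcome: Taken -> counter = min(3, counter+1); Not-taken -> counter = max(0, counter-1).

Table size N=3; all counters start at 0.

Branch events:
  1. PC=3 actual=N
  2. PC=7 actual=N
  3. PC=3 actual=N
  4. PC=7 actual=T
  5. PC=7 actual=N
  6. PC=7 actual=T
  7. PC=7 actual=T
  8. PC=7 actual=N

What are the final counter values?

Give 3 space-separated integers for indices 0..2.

Answer: 0 1 0

Derivation:
Ev 1: PC=3 idx=0 pred=N actual=N -> ctr[0]=0
Ev 2: PC=7 idx=1 pred=N actual=N -> ctr[1]=0
Ev 3: PC=3 idx=0 pred=N actual=N -> ctr[0]=0
Ev 4: PC=7 idx=1 pred=N actual=T -> ctr[1]=1
Ev 5: PC=7 idx=1 pred=N actual=N -> ctr[1]=0
Ev 6: PC=7 idx=1 pred=N actual=T -> ctr[1]=1
Ev 7: PC=7 idx=1 pred=N actual=T -> ctr[1]=2
Ev 8: PC=7 idx=1 pred=T actual=N -> ctr[1]=1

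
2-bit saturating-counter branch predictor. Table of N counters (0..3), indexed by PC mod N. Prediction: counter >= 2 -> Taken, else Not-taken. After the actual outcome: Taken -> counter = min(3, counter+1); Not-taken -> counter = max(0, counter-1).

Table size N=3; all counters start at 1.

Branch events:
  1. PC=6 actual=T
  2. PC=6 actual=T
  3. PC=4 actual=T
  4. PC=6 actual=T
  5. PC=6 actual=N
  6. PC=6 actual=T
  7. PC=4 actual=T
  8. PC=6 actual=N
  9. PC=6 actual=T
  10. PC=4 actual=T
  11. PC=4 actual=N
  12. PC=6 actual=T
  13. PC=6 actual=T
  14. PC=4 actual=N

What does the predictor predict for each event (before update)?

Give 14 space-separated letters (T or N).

Ev 1: PC=6 idx=0 pred=N actual=T -> ctr[0]=2
Ev 2: PC=6 idx=0 pred=T actual=T -> ctr[0]=3
Ev 3: PC=4 idx=1 pred=N actual=T -> ctr[1]=2
Ev 4: PC=6 idx=0 pred=T actual=T -> ctr[0]=3
Ev 5: PC=6 idx=0 pred=T actual=N -> ctr[0]=2
Ev 6: PC=6 idx=0 pred=T actual=T -> ctr[0]=3
Ev 7: PC=4 idx=1 pred=T actual=T -> ctr[1]=3
Ev 8: PC=6 idx=0 pred=T actual=N -> ctr[0]=2
Ev 9: PC=6 idx=0 pred=T actual=T -> ctr[0]=3
Ev 10: PC=4 idx=1 pred=T actual=T -> ctr[1]=3
Ev 11: PC=4 idx=1 pred=T actual=N -> ctr[1]=2
Ev 12: PC=6 idx=0 pred=T actual=T -> ctr[0]=3
Ev 13: PC=6 idx=0 pred=T actual=T -> ctr[0]=3
Ev 14: PC=4 idx=1 pred=T actual=N -> ctr[1]=1

Answer: N T N T T T T T T T T T T T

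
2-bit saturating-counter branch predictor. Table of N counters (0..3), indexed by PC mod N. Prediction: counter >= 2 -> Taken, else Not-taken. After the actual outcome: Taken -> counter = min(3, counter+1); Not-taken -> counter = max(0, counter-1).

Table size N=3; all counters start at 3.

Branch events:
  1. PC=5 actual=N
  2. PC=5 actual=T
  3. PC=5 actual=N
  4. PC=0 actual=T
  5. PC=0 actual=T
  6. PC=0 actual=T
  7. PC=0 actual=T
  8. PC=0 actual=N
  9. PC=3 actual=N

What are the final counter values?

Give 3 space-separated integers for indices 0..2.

Ev 1: PC=5 idx=2 pred=T actual=N -> ctr[2]=2
Ev 2: PC=5 idx=2 pred=T actual=T -> ctr[2]=3
Ev 3: PC=5 idx=2 pred=T actual=N -> ctr[2]=2
Ev 4: PC=0 idx=0 pred=T actual=T -> ctr[0]=3
Ev 5: PC=0 idx=0 pred=T actual=T -> ctr[0]=3
Ev 6: PC=0 idx=0 pred=T actual=T -> ctr[0]=3
Ev 7: PC=0 idx=0 pred=T actual=T -> ctr[0]=3
Ev 8: PC=0 idx=0 pred=T actual=N -> ctr[0]=2
Ev 9: PC=3 idx=0 pred=T actual=N -> ctr[0]=1

Answer: 1 3 2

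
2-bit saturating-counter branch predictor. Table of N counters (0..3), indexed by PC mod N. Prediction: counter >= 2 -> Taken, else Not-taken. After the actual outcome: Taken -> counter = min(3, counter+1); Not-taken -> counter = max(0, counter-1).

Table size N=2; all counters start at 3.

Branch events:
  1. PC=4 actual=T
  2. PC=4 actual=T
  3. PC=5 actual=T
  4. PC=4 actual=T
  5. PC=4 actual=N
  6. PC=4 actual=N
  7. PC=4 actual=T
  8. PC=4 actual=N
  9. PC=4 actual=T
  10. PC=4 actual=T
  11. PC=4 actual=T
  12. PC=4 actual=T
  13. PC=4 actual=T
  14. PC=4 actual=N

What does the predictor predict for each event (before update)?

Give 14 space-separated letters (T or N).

Answer: T T T T T T N T N T T T T T

Derivation:
Ev 1: PC=4 idx=0 pred=T actual=T -> ctr[0]=3
Ev 2: PC=4 idx=0 pred=T actual=T -> ctr[0]=3
Ev 3: PC=5 idx=1 pred=T actual=T -> ctr[1]=3
Ev 4: PC=4 idx=0 pred=T actual=T -> ctr[0]=3
Ev 5: PC=4 idx=0 pred=T actual=N -> ctr[0]=2
Ev 6: PC=4 idx=0 pred=T actual=N -> ctr[0]=1
Ev 7: PC=4 idx=0 pred=N actual=T -> ctr[0]=2
Ev 8: PC=4 idx=0 pred=T actual=N -> ctr[0]=1
Ev 9: PC=4 idx=0 pred=N actual=T -> ctr[0]=2
Ev 10: PC=4 idx=0 pred=T actual=T -> ctr[0]=3
Ev 11: PC=4 idx=0 pred=T actual=T -> ctr[0]=3
Ev 12: PC=4 idx=0 pred=T actual=T -> ctr[0]=3
Ev 13: PC=4 idx=0 pred=T actual=T -> ctr[0]=3
Ev 14: PC=4 idx=0 pred=T actual=N -> ctr[0]=2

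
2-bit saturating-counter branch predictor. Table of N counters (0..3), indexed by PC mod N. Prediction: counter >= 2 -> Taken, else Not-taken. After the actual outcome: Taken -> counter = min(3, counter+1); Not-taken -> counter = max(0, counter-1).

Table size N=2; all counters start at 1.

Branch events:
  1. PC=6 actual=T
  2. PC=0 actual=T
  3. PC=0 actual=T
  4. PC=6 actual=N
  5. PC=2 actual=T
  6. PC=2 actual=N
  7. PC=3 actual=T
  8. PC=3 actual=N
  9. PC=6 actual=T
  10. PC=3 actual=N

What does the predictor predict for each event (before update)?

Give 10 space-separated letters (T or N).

Answer: N T T T T T N T T N

Derivation:
Ev 1: PC=6 idx=0 pred=N actual=T -> ctr[0]=2
Ev 2: PC=0 idx=0 pred=T actual=T -> ctr[0]=3
Ev 3: PC=0 idx=0 pred=T actual=T -> ctr[0]=3
Ev 4: PC=6 idx=0 pred=T actual=N -> ctr[0]=2
Ev 5: PC=2 idx=0 pred=T actual=T -> ctr[0]=3
Ev 6: PC=2 idx=0 pred=T actual=N -> ctr[0]=2
Ev 7: PC=3 idx=1 pred=N actual=T -> ctr[1]=2
Ev 8: PC=3 idx=1 pred=T actual=N -> ctr[1]=1
Ev 9: PC=6 idx=0 pred=T actual=T -> ctr[0]=3
Ev 10: PC=3 idx=1 pred=N actual=N -> ctr[1]=0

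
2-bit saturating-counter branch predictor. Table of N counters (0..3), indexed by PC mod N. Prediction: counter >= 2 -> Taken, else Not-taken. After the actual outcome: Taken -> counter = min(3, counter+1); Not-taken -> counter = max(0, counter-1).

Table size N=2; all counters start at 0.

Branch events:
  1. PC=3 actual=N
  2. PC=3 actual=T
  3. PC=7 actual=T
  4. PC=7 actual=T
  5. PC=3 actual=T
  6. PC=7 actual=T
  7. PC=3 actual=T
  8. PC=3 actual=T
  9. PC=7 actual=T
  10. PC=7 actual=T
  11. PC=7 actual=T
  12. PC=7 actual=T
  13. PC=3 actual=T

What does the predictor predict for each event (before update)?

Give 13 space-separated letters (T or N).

Ev 1: PC=3 idx=1 pred=N actual=N -> ctr[1]=0
Ev 2: PC=3 idx=1 pred=N actual=T -> ctr[1]=1
Ev 3: PC=7 idx=1 pred=N actual=T -> ctr[1]=2
Ev 4: PC=7 idx=1 pred=T actual=T -> ctr[1]=3
Ev 5: PC=3 idx=1 pred=T actual=T -> ctr[1]=3
Ev 6: PC=7 idx=1 pred=T actual=T -> ctr[1]=3
Ev 7: PC=3 idx=1 pred=T actual=T -> ctr[1]=3
Ev 8: PC=3 idx=1 pred=T actual=T -> ctr[1]=3
Ev 9: PC=7 idx=1 pred=T actual=T -> ctr[1]=3
Ev 10: PC=7 idx=1 pred=T actual=T -> ctr[1]=3
Ev 11: PC=7 idx=1 pred=T actual=T -> ctr[1]=3
Ev 12: PC=7 idx=1 pred=T actual=T -> ctr[1]=3
Ev 13: PC=3 idx=1 pred=T actual=T -> ctr[1]=3

Answer: N N N T T T T T T T T T T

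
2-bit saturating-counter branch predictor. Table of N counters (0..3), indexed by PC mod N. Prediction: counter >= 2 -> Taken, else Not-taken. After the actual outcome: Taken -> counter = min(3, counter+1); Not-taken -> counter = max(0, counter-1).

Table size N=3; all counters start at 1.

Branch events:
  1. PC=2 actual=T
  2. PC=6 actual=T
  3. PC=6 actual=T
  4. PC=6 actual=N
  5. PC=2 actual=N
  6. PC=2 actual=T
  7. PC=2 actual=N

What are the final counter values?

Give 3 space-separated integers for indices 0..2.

Answer: 2 1 1

Derivation:
Ev 1: PC=2 idx=2 pred=N actual=T -> ctr[2]=2
Ev 2: PC=6 idx=0 pred=N actual=T -> ctr[0]=2
Ev 3: PC=6 idx=0 pred=T actual=T -> ctr[0]=3
Ev 4: PC=6 idx=0 pred=T actual=N -> ctr[0]=2
Ev 5: PC=2 idx=2 pred=T actual=N -> ctr[2]=1
Ev 6: PC=2 idx=2 pred=N actual=T -> ctr[2]=2
Ev 7: PC=2 idx=2 pred=T actual=N -> ctr[2]=1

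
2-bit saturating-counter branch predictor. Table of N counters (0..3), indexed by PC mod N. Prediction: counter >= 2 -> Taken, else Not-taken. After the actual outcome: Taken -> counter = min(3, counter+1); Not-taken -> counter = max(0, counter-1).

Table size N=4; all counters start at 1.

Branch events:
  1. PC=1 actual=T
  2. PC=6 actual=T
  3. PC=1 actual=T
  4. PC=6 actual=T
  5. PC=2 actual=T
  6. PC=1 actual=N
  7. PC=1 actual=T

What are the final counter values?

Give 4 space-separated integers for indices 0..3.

Answer: 1 3 3 1

Derivation:
Ev 1: PC=1 idx=1 pred=N actual=T -> ctr[1]=2
Ev 2: PC=6 idx=2 pred=N actual=T -> ctr[2]=2
Ev 3: PC=1 idx=1 pred=T actual=T -> ctr[1]=3
Ev 4: PC=6 idx=2 pred=T actual=T -> ctr[2]=3
Ev 5: PC=2 idx=2 pred=T actual=T -> ctr[2]=3
Ev 6: PC=1 idx=1 pred=T actual=N -> ctr[1]=2
Ev 7: PC=1 idx=1 pred=T actual=T -> ctr[1]=3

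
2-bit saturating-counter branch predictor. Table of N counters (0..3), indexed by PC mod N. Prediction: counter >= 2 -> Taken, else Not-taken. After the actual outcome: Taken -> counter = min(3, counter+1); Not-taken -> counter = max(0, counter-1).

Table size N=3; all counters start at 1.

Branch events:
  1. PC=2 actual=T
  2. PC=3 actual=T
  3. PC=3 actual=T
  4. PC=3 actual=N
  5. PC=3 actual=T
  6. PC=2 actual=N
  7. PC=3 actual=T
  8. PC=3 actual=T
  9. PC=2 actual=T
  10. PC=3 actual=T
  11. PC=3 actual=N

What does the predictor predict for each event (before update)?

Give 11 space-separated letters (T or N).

Answer: N N T T T T T T N T T

Derivation:
Ev 1: PC=2 idx=2 pred=N actual=T -> ctr[2]=2
Ev 2: PC=3 idx=0 pred=N actual=T -> ctr[0]=2
Ev 3: PC=3 idx=0 pred=T actual=T -> ctr[0]=3
Ev 4: PC=3 idx=0 pred=T actual=N -> ctr[0]=2
Ev 5: PC=3 idx=0 pred=T actual=T -> ctr[0]=3
Ev 6: PC=2 idx=2 pred=T actual=N -> ctr[2]=1
Ev 7: PC=3 idx=0 pred=T actual=T -> ctr[0]=3
Ev 8: PC=3 idx=0 pred=T actual=T -> ctr[0]=3
Ev 9: PC=2 idx=2 pred=N actual=T -> ctr[2]=2
Ev 10: PC=3 idx=0 pred=T actual=T -> ctr[0]=3
Ev 11: PC=3 idx=0 pred=T actual=N -> ctr[0]=2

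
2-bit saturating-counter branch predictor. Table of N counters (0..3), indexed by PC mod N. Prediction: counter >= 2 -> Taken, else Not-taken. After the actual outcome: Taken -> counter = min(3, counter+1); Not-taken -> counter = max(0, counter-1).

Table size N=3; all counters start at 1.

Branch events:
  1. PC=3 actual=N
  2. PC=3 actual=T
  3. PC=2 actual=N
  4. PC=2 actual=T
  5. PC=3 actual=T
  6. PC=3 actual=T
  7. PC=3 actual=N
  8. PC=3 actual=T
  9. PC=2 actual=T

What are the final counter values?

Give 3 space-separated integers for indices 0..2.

Ev 1: PC=3 idx=0 pred=N actual=N -> ctr[0]=0
Ev 2: PC=3 idx=0 pred=N actual=T -> ctr[0]=1
Ev 3: PC=2 idx=2 pred=N actual=N -> ctr[2]=0
Ev 4: PC=2 idx=2 pred=N actual=T -> ctr[2]=1
Ev 5: PC=3 idx=0 pred=N actual=T -> ctr[0]=2
Ev 6: PC=3 idx=0 pred=T actual=T -> ctr[0]=3
Ev 7: PC=3 idx=0 pred=T actual=N -> ctr[0]=2
Ev 8: PC=3 idx=0 pred=T actual=T -> ctr[0]=3
Ev 9: PC=2 idx=2 pred=N actual=T -> ctr[2]=2

Answer: 3 1 2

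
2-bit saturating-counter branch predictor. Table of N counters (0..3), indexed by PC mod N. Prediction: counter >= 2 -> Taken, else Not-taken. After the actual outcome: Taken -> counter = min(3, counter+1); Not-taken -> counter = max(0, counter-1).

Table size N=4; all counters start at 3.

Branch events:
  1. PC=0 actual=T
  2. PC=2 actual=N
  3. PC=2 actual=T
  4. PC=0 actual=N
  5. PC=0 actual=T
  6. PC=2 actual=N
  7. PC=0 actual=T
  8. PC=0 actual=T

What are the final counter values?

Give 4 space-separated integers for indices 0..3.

Answer: 3 3 2 3

Derivation:
Ev 1: PC=0 idx=0 pred=T actual=T -> ctr[0]=3
Ev 2: PC=2 idx=2 pred=T actual=N -> ctr[2]=2
Ev 3: PC=2 idx=2 pred=T actual=T -> ctr[2]=3
Ev 4: PC=0 idx=0 pred=T actual=N -> ctr[0]=2
Ev 5: PC=0 idx=0 pred=T actual=T -> ctr[0]=3
Ev 6: PC=2 idx=2 pred=T actual=N -> ctr[2]=2
Ev 7: PC=0 idx=0 pred=T actual=T -> ctr[0]=3
Ev 8: PC=0 idx=0 pred=T actual=T -> ctr[0]=3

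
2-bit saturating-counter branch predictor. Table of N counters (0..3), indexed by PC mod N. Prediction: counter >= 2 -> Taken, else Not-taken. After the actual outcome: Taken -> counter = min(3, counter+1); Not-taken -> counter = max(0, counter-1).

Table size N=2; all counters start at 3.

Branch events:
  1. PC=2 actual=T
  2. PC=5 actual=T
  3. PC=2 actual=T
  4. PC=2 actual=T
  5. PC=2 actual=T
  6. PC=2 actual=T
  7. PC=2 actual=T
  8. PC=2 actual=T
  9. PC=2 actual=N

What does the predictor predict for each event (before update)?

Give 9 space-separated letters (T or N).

Answer: T T T T T T T T T

Derivation:
Ev 1: PC=2 idx=0 pred=T actual=T -> ctr[0]=3
Ev 2: PC=5 idx=1 pred=T actual=T -> ctr[1]=3
Ev 3: PC=2 idx=0 pred=T actual=T -> ctr[0]=3
Ev 4: PC=2 idx=0 pred=T actual=T -> ctr[0]=3
Ev 5: PC=2 idx=0 pred=T actual=T -> ctr[0]=3
Ev 6: PC=2 idx=0 pred=T actual=T -> ctr[0]=3
Ev 7: PC=2 idx=0 pred=T actual=T -> ctr[0]=3
Ev 8: PC=2 idx=0 pred=T actual=T -> ctr[0]=3
Ev 9: PC=2 idx=0 pred=T actual=N -> ctr[0]=2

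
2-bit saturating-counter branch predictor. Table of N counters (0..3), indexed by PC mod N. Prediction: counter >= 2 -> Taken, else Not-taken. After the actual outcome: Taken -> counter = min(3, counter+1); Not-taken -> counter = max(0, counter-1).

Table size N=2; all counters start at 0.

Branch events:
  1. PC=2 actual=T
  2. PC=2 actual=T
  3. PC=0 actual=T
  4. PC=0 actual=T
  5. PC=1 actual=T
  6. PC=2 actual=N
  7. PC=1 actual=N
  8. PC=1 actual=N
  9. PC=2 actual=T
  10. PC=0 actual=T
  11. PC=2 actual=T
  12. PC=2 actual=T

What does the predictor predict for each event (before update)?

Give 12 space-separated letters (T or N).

Ev 1: PC=2 idx=0 pred=N actual=T -> ctr[0]=1
Ev 2: PC=2 idx=0 pred=N actual=T -> ctr[0]=2
Ev 3: PC=0 idx=0 pred=T actual=T -> ctr[0]=3
Ev 4: PC=0 idx=0 pred=T actual=T -> ctr[0]=3
Ev 5: PC=1 idx=1 pred=N actual=T -> ctr[1]=1
Ev 6: PC=2 idx=0 pred=T actual=N -> ctr[0]=2
Ev 7: PC=1 idx=1 pred=N actual=N -> ctr[1]=0
Ev 8: PC=1 idx=1 pred=N actual=N -> ctr[1]=0
Ev 9: PC=2 idx=0 pred=T actual=T -> ctr[0]=3
Ev 10: PC=0 idx=0 pred=T actual=T -> ctr[0]=3
Ev 11: PC=2 idx=0 pred=T actual=T -> ctr[0]=3
Ev 12: PC=2 idx=0 pred=T actual=T -> ctr[0]=3

Answer: N N T T N T N N T T T T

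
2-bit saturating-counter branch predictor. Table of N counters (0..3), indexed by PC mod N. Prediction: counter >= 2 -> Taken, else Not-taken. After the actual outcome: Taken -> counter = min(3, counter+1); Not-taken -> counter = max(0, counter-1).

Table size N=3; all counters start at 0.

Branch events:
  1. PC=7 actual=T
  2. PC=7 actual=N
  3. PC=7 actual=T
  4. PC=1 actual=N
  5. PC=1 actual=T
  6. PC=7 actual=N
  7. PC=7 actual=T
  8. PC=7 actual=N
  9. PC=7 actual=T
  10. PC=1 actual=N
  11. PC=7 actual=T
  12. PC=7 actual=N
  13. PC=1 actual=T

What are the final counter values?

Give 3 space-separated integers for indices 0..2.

Answer: 0 1 0

Derivation:
Ev 1: PC=7 idx=1 pred=N actual=T -> ctr[1]=1
Ev 2: PC=7 idx=1 pred=N actual=N -> ctr[1]=0
Ev 3: PC=7 idx=1 pred=N actual=T -> ctr[1]=1
Ev 4: PC=1 idx=1 pred=N actual=N -> ctr[1]=0
Ev 5: PC=1 idx=1 pred=N actual=T -> ctr[1]=1
Ev 6: PC=7 idx=1 pred=N actual=N -> ctr[1]=0
Ev 7: PC=7 idx=1 pred=N actual=T -> ctr[1]=1
Ev 8: PC=7 idx=1 pred=N actual=N -> ctr[1]=0
Ev 9: PC=7 idx=1 pred=N actual=T -> ctr[1]=1
Ev 10: PC=1 idx=1 pred=N actual=N -> ctr[1]=0
Ev 11: PC=7 idx=1 pred=N actual=T -> ctr[1]=1
Ev 12: PC=7 idx=1 pred=N actual=N -> ctr[1]=0
Ev 13: PC=1 idx=1 pred=N actual=T -> ctr[1]=1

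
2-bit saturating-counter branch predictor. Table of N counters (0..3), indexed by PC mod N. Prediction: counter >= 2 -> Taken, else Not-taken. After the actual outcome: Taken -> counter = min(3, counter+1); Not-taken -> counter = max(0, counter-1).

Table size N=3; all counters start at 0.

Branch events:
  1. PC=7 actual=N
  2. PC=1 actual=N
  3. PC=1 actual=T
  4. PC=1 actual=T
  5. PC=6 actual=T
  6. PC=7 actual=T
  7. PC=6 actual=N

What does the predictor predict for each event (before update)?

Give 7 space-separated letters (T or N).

Answer: N N N N N T N

Derivation:
Ev 1: PC=7 idx=1 pred=N actual=N -> ctr[1]=0
Ev 2: PC=1 idx=1 pred=N actual=N -> ctr[1]=0
Ev 3: PC=1 idx=1 pred=N actual=T -> ctr[1]=1
Ev 4: PC=1 idx=1 pred=N actual=T -> ctr[1]=2
Ev 5: PC=6 idx=0 pred=N actual=T -> ctr[0]=1
Ev 6: PC=7 idx=1 pred=T actual=T -> ctr[1]=3
Ev 7: PC=6 idx=0 pred=N actual=N -> ctr[0]=0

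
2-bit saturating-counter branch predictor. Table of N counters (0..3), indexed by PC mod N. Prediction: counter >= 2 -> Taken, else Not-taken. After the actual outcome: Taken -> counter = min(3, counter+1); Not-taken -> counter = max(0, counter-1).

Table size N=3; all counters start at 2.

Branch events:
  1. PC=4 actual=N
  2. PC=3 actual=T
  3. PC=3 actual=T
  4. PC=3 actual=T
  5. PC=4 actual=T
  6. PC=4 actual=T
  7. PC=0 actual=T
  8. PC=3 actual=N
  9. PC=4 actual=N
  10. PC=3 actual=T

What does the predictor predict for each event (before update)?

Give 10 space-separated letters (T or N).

Answer: T T T T N T T T T T

Derivation:
Ev 1: PC=4 idx=1 pred=T actual=N -> ctr[1]=1
Ev 2: PC=3 idx=0 pred=T actual=T -> ctr[0]=3
Ev 3: PC=3 idx=0 pred=T actual=T -> ctr[0]=3
Ev 4: PC=3 idx=0 pred=T actual=T -> ctr[0]=3
Ev 5: PC=4 idx=1 pred=N actual=T -> ctr[1]=2
Ev 6: PC=4 idx=1 pred=T actual=T -> ctr[1]=3
Ev 7: PC=0 idx=0 pred=T actual=T -> ctr[0]=3
Ev 8: PC=3 idx=0 pred=T actual=N -> ctr[0]=2
Ev 9: PC=4 idx=1 pred=T actual=N -> ctr[1]=2
Ev 10: PC=3 idx=0 pred=T actual=T -> ctr[0]=3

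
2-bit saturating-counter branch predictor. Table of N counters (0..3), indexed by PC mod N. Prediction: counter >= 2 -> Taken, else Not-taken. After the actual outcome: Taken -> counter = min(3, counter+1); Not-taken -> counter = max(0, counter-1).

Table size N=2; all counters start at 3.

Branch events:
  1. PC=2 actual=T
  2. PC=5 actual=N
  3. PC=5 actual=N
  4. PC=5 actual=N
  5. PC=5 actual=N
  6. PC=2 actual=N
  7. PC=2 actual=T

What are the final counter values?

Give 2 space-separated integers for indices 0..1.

Answer: 3 0

Derivation:
Ev 1: PC=2 idx=0 pred=T actual=T -> ctr[0]=3
Ev 2: PC=5 idx=1 pred=T actual=N -> ctr[1]=2
Ev 3: PC=5 idx=1 pred=T actual=N -> ctr[1]=1
Ev 4: PC=5 idx=1 pred=N actual=N -> ctr[1]=0
Ev 5: PC=5 idx=1 pred=N actual=N -> ctr[1]=0
Ev 6: PC=2 idx=0 pred=T actual=N -> ctr[0]=2
Ev 7: PC=2 idx=0 pred=T actual=T -> ctr[0]=3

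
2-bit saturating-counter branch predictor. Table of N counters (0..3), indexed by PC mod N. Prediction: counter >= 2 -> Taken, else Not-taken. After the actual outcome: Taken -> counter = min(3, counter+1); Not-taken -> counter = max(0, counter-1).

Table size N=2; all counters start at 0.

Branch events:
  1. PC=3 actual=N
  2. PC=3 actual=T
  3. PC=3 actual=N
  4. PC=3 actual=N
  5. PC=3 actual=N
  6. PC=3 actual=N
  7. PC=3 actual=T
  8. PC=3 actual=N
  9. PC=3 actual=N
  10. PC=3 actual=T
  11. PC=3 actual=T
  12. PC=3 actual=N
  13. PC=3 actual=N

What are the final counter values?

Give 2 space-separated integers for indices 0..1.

Ev 1: PC=3 idx=1 pred=N actual=N -> ctr[1]=0
Ev 2: PC=3 idx=1 pred=N actual=T -> ctr[1]=1
Ev 3: PC=3 idx=1 pred=N actual=N -> ctr[1]=0
Ev 4: PC=3 idx=1 pred=N actual=N -> ctr[1]=0
Ev 5: PC=3 idx=1 pred=N actual=N -> ctr[1]=0
Ev 6: PC=3 idx=1 pred=N actual=N -> ctr[1]=0
Ev 7: PC=3 idx=1 pred=N actual=T -> ctr[1]=1
Ev 8: PC=3 idx=1 pred=N actual=N -> ctr[1]=0
Ev 9: PC=3 idx=1 pred=N actual=N -> ctr[1]=0
Ev 10: PC=3 idx=1 pred=N actual=T -> ctr[1]=1
Ev 11: PC=3 idx=1 pred=N actual=T -> ctr[1]=2
Ev 12: PC=3 idx=1 pred=T actual=N -> ctr[1]=1
Ev 13: PC=3 idx=1 pred=N actual=N -> ctr[1]=0

Answer: 0 0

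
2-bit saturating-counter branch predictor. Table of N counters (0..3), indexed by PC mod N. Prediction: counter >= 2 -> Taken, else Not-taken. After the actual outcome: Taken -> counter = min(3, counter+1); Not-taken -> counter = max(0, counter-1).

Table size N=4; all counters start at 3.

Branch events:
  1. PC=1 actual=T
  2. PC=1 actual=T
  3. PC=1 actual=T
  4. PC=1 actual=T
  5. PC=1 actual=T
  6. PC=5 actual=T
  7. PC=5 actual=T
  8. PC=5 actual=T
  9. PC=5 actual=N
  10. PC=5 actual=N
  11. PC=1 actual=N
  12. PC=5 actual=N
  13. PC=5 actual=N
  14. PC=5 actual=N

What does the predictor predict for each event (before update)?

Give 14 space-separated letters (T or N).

Ev 1: PC=1 idx=1 pred=T actual=T -> ctr[1]=3
Ev 2: PC=1 idx=1 pred=T actual=T -> ctr[1]=3
Ev 3: PC=1 idx=1 pred=T actual=T -> ctr[1]=3
Ev 4: PC=1 idx=1 pred=T actual=T -> ctr[1]=3
Ev 5: PC=1 idx=1 pred=T actual=T -> ctr[1]=3
Ev 6: PC=5 idx=1 pred=T actual=T -> ctr[1]=3
Ev 7: PC=5 idx=1 pred=T actual=T -> ctr[1]=3
Ev 8: PC=5 idx=1 pred=T actual=T -> ctr[1]=3
Ev 9: PC=5 idx=1 pred=T actual=N -> ctr[1]=2
Ev 10: PC=5 idx=1 pred=T actual=N -> ctr[1]=1
Ev 11: PC=1 idx=1 pred=N actual=N -> ctr[1]=0
Ev 12: PC=5 idx=1 pred=N actual=N -> ctr[1]=0
Ev 13: PC=5 idx=1 pred=N actual=N -> ctr[1]=0
Ev 14: PC=5 idx=1 pred=N actual=N -> ctr[1]=0

Answer: T T T T T T T T T T N N N N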